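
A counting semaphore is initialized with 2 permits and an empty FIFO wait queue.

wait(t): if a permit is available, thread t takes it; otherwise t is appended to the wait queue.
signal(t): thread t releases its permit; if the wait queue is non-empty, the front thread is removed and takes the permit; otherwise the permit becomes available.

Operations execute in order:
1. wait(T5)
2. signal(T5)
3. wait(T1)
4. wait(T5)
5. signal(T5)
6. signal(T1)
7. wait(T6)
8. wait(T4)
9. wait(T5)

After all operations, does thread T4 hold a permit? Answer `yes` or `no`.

Step 1: wait(T5) -> count=1 queue=[] holders={T5}
Step 2: signal(T5) -> count=2 queue=[] holders={none}
Step 3: wait(T1) -> count=1 queue=[] holders={T1}
Step 4: wait(T5) -> count=0 queue=[] holders={T1,T5}
Step 5: signal(T5) -> count=1 queue=[] holders={T1}
Step 6: signal(T1) -> count=2 queue=[] holders={none}
Step 7: wait(T6) -> count=1 queue=[] holders={T6}
Step 8: wait(T4) -> count=0 queue=[] holders={T4,T6}
Step 9: wait(T5) -> count=0 queue=[T5] holders={T4,T6}
Final holders: {T4,T6} -> T4 in holders

Answer: yes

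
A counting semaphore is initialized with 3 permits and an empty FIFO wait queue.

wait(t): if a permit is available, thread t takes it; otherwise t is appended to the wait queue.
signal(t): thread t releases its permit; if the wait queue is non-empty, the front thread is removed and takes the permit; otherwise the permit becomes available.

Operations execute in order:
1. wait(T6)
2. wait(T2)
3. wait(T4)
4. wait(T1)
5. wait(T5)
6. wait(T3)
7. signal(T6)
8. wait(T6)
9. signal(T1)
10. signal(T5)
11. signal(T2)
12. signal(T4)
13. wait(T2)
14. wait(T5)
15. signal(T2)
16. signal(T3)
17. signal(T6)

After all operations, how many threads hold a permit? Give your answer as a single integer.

Step 1: wait(T6) -> count=2 queue=[] holders={T6}
Step 2: wait(T2) -> count=1 queue=[] holders={T2,T6}
Step 3: wait(T4) -> count=0 queue=[] holders={T2,T4,T6}
Step 4: wait(T1) -> count=0 queue=[T1] holders={T2,T4,T6}
Step 5: wait(T5) -> count=0 queue=[T1,T5] holders={T2,T4,T6}
Step 6: wait(T3) -> count=0 queue=[T1,T5,T3] holders={T2,T4,T6}
Step 7: signal(T6) -> count=0 queue=[T5,T3] holders={T1,T2,T4}
Step 8: wait(T6) -> count=0 queue=[T5,T3,T6] holders={T1,T2,T4}
Step 9: signal(T1) -> count=0 queue=[T3,T6] holders={T2,T4,T5}
Step 10: signal(T5) -> count=0 queue=[T6] holders={T2,T3,T4}
Step 11: signal(T2) -> count=0 queue=[] holders={T3,T4,T6}
Step 12: signal(T4) -> count=1 queue=[] holders={T3,T6}
Step 13: wait(T2) -> count=0 queue=[] holders={T2,T3,T6}
Step 14: wait(T5) -> count=0 queue=[T5] holders={T2,T3,T6}
Step 15: signal(T2) -> count=0 queue=[] holders={T3,T5,T6}
Step 16: signal(T3) -> count=1 queue=[] holders={T5,T6}
Step 17: signal(T6) -> count=2 queue=[] holders={T5}
Final holders: {T5} -> 1 thread(s)

Answer: 1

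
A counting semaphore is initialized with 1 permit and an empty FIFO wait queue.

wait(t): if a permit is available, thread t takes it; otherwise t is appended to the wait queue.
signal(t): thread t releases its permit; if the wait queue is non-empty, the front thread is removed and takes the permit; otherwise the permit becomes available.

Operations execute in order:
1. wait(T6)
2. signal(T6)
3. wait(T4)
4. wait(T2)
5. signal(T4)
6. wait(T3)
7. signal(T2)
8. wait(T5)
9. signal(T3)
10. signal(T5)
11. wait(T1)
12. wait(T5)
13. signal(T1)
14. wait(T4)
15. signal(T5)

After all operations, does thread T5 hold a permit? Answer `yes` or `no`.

Step 1: wait(T6) -> count=0 queue=[] holders={T6}
Step 2: signal(T6) -> count=1 queue=[] holders={none}
Step 3: wait(T4) -> count=0 queue=[] holders={T4}
Step 4: wait(T2) -> count=0 queue=[T2] holders={T4}
Step 5: signal(T4) -> count=0 queue=[] holders={T2}
Step 6: wait(T3) -> count=0 queue=[T3] holders={T2}
Step 7: signal(T2) -> count=0 queue=[] holders={T3}
Step 8: wait(T5) -> count=0 queue=[T5] holders={T3}
Step 9: signal(T3) -> count=0 queue=[] holders={T5}
Step 10: signal(T5) -> count=1 queue=[] holders={none}
Step 11: wait(T1) -> count=0 queue=[] holders={T1}
Step 12: wait(T5) -> count=0 queue=[T5] holders={T1}
Step 13: signal(T1) -> count=0 queue=[] holders={T5}
Step 14: wait(T4) -> count=0 queue=[T4] holders={T5}
Step 15: signal(T5) -> count=0 queue=[] holders={T4}
Final holders: {T4} -> T5 not in holders

Answer: no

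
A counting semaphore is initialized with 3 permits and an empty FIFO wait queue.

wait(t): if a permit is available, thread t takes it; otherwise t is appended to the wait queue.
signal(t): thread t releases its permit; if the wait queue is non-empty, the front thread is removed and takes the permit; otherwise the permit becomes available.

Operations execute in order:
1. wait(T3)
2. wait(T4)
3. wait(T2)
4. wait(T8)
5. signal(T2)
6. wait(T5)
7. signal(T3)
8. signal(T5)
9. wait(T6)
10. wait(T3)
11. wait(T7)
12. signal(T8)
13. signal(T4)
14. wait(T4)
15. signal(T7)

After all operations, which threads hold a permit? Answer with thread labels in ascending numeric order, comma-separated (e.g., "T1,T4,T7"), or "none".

Step 1: wait(T3) -> count=2 queue=[] holders={T3}
Step 2: wait(T4) -> count=1 queue=[] holders={T3,T4}
Step 3: wait(T2) -> count=0 queue=[] holders={T2,T3,T4}
Step 4: wait(T8) -> count=0 queue=[T8] holders={T2,T3,T4}
Step 5: signal(T2) -> count=0 queue=[] holders={T3,T4,T8}
Step 6: wait(T5) -> count=0 queue=[T5] holders={T3,T4,T8}
Step 7: signal(T3) -> count=0 queue=[] holders={T4,T5,T8}
Step 8: signal(T5) -> count=1 queue=[] holders={T4,T8}
Step 9: wait(T6) -> count=0 queue=[] holders={T4,T6,T8}
Step 10: wait(T3) -> count=0 queue=[T3] holders={T4,T6,T8}
Step 11: wait(T7) -> count=0 queue=[T3,T7] holders={T4,T6,T8}
Step 12: signal(T8) -> count=0 queue=[T7] holders={T3,T4,T6}
Step 13: signal(T4) -> count=0 queue=[] holders={T3,T6,T7}
Step 14: wait(T4) -> count=0 queue=[T4] holders={T3,T6,T7}
Step 15: signal(T7) -> count=0 queue=[] holders={T3,T4,T6}
Final holders: T3,T4,T6

Answer: T3,T4,T6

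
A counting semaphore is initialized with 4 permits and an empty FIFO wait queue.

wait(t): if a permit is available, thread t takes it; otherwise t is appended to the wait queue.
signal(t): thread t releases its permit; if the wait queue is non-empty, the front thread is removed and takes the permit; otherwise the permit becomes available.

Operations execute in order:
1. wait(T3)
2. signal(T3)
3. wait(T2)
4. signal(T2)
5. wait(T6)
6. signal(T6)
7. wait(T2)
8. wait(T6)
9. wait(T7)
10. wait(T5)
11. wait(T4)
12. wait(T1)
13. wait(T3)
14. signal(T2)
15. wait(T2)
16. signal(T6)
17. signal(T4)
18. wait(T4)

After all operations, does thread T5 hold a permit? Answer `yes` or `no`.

Step 1: wait(T3) -> count=3 queue=[] holders={T3}
Step 2: signal(T3) -> count=4 queue=[] holders={none}
Step 3: wait(T2) -> count=3 queue=[] holders={T2}
Step 4: signal(T2) -> count=4 queue=[] holders={none}
Step 5: wait(T6) -> count=3 queue=[] holders={T6}
Step 6: signal(T6) -> count=4 queue=[] holders={none}
Step 7: wait(T2) -> count=3 queue=[] holders={T2}
Step 8: wait(T6) -> count=2 queue=[] holders={T2,T6}
Step 9: wait(T7) -> count=1 queue=[] holders={T2,T6,T7}
Step 10: wait(T5) -> count=0 queue=[] holders={T2,T5,T6,T7}
Step 11: wait(T4) -> count=0 queue=[T4] holders={T2,T5,T6,T7}
Step 12: wait(T1) -> count=0 queue=[T4,T1] holders={T2,T5,T6,T7}
Step 13: wait(T3) -> count=0 queue=[T4,T1,T3] holders={T2,T5,T6,T7}
Step 14: signal(T2) -> count=0 queue=[T1,T3] holders={T4,T5,T6,T7}
Step 15: wait(T2) -> count=0 queue=[T1,T3,T2] holders={T4,T5,T6,T7}
Step 16: signal(T6) -> count=0 queue=[T3,T2] holders={T1,T4,T5,T7}
Step 17: signal(T4) -> count=0 queue=[T2] holders={T1,T3,T5,T7}
Step 18: wait(T4) -> count=0 queue=[T2,T4] holders={T1,T3,T5,T7}
Final holders: {T1,T3,T5,T7} -> T5 in holders

Answer: yes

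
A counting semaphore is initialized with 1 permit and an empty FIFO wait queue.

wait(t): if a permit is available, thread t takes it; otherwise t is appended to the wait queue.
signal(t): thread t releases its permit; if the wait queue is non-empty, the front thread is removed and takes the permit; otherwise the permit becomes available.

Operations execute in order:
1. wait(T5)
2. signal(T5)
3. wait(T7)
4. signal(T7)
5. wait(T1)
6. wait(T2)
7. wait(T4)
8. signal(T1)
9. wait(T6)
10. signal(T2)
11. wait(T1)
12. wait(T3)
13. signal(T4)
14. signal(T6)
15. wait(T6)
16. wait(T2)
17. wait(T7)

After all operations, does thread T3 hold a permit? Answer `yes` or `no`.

Answer: no

Derivation:
Step 1: wait(T5) -> count=0 queue=[] holders={T5}
Step 2: signal(T5) -> count=1 queue=[] holders={none}
Step 3: wait(T7) -> count=0 queue=[] holders={T7}
Step 4: signal(T7) -> count=1 queue=[] holders={none}
Step 5: wait(T1) -> count=0 queue=[] holders={T1}
Step 6: wait(T2) -> count=0 queue=[T2] holders={T1}
Step 7: wait(T4) -> count=0 queue=[T2,T4] holders={T1}
Step 8: signal(T1) -> count=0 queue=[T4] holders={T2}
Step 9: wait(T6) -> count=0 queue=[T4,T6] holders={T2}
Step 10: signal(T2) -> count=0 queue=[T6] holders={T4}
Step 11: wait(T1) -> count=0 queue=[T6,T1] holders={T4}
Step 12: wait(T3) -> count=0 queue=[T6,T1,T3] holders={T4}
Step 13: signal(T4) -> count=0 queue=[T1,T3] holders={T6}
Step 14: signal(T6) -> count=0 queue=[T3] holders={T1}
Step 15: wait(T6) -> count=0 queue=[T3,T6] holders={T1}
Step 16: wait(T2) -> count=0 queue=[T3,T6,T2] holders={T1}
Step 17: wait(T7) -> count=0 queue=[T3,T6,T2,T7] holders={T1}
Final holders: {T1} -> T3 not in holders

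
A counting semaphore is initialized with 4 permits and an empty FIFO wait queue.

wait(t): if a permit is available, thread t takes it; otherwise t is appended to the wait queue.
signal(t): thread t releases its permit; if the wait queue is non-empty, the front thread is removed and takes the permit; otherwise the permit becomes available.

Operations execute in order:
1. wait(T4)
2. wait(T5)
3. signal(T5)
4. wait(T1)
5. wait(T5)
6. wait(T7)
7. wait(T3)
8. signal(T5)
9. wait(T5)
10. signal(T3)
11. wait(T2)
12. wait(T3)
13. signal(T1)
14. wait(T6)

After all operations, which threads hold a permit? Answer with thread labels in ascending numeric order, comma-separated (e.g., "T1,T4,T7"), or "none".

Answer: T2,T4,T5,T7

Derivation:
Step 1: wait(T4) -> count=3 queue=[] holders={T4}
Step 2: wait(T5) -> count=2 queue=[] holders={T4,T5}
Step 3: signal(T5) -> count=3 queue=[] holders={T4}
Step 4: wait(T1) -> count=2 queue=[] holders={T1,T4}
Step 5: wait(T5) -> count=1 queue=[] holders={T1,T4,T5}
Step 6: wait(T7) -> count=0 queue=[] holders={T1,T4,T5,T7}
Step 7: wait(T3) -> count=0 queue=[T3] holders={T1,T4,T5,T7}
Step 8: signal(T5) -> count=0 queue=[] holders={T1,T3,T4,T7}
Step 9: wait(T5) -> count=0 queue=[T5] holders={T1,T3,T4,T7}
Step 10: signal(T3) -> count=0 queue=[] holders={T1,T4,T5,T7}
Step 11: wait(T2) -> count=0 queue=[T2] holders={T1,T4,T5,T7}
Step 12: wait(T3) -> count=0 queue=[T2,T3] holders={T1,T4,T5,T7}
Step 13: signal(T1) -> count=0 queue=[T3] holders={T2,T4,T5,T7}
Step 14: wait(T6) -> count=0 queue=[T3,T6] holders={T2,T4,T5,T7}
Final holders: T2,T4,T5,T7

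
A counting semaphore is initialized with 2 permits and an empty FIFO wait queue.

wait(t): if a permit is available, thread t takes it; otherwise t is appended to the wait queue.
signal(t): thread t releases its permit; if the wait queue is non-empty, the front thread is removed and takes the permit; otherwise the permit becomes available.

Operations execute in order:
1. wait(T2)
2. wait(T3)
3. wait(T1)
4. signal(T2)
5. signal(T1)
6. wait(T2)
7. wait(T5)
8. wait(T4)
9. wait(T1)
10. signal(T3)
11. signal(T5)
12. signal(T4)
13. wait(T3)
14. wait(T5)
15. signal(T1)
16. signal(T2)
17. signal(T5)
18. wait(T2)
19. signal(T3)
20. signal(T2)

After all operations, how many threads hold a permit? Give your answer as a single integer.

Step 1: wait(T2) -> count=1 queue=[] holders={T2}
Step 2: wait(T3) -> count=0 queue=[] holders={T2,T3}
Step 3: wait(T1) -> count=0 queue=[T1] holders={T2,T3}
Step 4: signal(T2) -> count=0 queue=[] holders={T1,T3}
Step 5: signal(T1) -> count=1 queue=[] holders={T3}
Step 6: wait(T2) -> count=0 queue=[] holders={T2,T3}
Step 7: wait(T5) -> count=0 queue=[T5] holders={T2,T3}
Step 8: wait(T4) -> count=0 queue=[T5,T4] holders={T2,T3}
Step 9: wait(T1) -> count=0 queue=[T5,T4,T1] holders={T2,T3}
Step 10: signal(T3) -> count=0 queue=[T4,T1] holders={T2,T5}
Step 11: signal(T5) -> count=0 queue=[T1] holders={T2,T4}
Step 12: signal(T4) -> count=0 queue=[] holders={T1,T2}
Step 13: wait(T3) -> count=0 queue=[T3] holders={T1,T2}
Step 14: wait(T5) -> count=0 queue=[T3,T5] holders={T1,T2}
Step 15: signal(T1) -> count=0 queue=[T5] holders={T2,T3}
Step 16: signal(T2) -> count=0 queue=[] holders={T3,T5}
Step 17: signal(T5) -> count=1 queue=[] holders={T3}
Step 18: wait(T2) -> count=0 queue=[] holders={T2,T3}
Step 19: signal(T3) -> count=1 queue=[] holders={T2}
Step 20: signal(T2) -> count=2 queue=[] holders={none}
Final holders: {none} -> 0 thread(s)

Answer: 0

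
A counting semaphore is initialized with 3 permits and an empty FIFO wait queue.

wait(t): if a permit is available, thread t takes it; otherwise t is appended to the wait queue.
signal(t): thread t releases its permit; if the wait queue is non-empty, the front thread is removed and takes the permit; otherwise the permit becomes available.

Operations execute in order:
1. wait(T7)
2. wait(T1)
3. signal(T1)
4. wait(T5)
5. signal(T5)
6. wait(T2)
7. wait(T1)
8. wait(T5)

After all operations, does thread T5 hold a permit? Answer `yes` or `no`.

Answer: no

Derivation:
Step 1: wait(T7) -> count=2 queue=[] holders={T7}
Step 2: wait(T1) -> count=1 queue=[] holders={T1,T7}
Step 3: signal(T1) -> count=2 queue=[] holders={T7}
Step 4: wait(T5) -> count=1 queue=[] holders={T5,T7}
Step 5: signal(T5) -> count=2 queue=[] holders={T7}
Step 6: wait(T2) -> count=1 queue=[] holders={T2,T7}
Step 7: wait(T1) -> count=0 queue=[] holders={T1,T2,T7}
Step 8: wait(T5) -> count=0 queue=[T5] holders={T1,T2,T7}
Final holders: {T1,T2,T7} -> T5 not in holders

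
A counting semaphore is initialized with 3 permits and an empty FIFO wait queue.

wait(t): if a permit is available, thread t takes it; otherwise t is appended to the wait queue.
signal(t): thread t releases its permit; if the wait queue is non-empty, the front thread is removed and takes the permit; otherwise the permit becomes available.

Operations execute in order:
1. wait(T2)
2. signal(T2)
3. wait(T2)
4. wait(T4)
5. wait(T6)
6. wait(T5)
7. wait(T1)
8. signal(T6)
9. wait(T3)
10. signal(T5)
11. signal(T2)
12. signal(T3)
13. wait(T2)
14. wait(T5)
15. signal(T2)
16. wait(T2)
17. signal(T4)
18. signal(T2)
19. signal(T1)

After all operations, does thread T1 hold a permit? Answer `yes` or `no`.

Answer: no

Derivation:
Step 1: wait(T2) -> count=2 queue=[] holders={T2}
Step 2: signal(T2) -> count=3 queue=[] holders={none}
Step 3: wait(T2) -> count=2 queue=[] holders={T2}
Step 4: wait(T4) -> count=1 queue=[] holders={T2,T4}
Step 5: wait(T6) -> count=0 queue=[] holders={T2,T4,T6}
Step 6: wait(T5) -> count=0 queue=[T5] holders={T2,T4,T6}
Step 7: wait(T1) -> count=0 queue=[T5,T1] holders={T2,T4,T6}
Step 8: signal(T6) -> count=0 queue=[T1] holders={T2,T4,T5}
Step 9: wait(T3) -> count=0 queue=[T1,T3] holders={T2,T4,T5}
Step 10: signal(T5) -> count=0 queue=[T3] holders={T1,T2,T4}
Step 11: signal(T2) -> count=0 queue=[] holders={T1,T3,T4}
Step 12: signal(T3) -> count=1 queue=[] holders={T1,T4}
Step 13: wait(T2) -> count=0 queue=[] holders={T1,T2,T4}
Step 14: wait(T5) -> count=0 queue=[T5] holders={T1,T2,T4}
Step 15: signal(T2) -> count=0 queue=[] holders={T1,T4,T5}
Step 16: wait(T2) -> count=0 queue=[T2] holders={T1,T4,T5}
Step 17: signal(T4) -> count=0 queue=[] holders={T1,T2,T5}
Step 18: signal(T2) -> count=1 queue=[] holders={T1,T5}
Step 19: signal(T1) -> count=2 queue=[] holders={T5}
Final holders: {T5} -> T1 not in holders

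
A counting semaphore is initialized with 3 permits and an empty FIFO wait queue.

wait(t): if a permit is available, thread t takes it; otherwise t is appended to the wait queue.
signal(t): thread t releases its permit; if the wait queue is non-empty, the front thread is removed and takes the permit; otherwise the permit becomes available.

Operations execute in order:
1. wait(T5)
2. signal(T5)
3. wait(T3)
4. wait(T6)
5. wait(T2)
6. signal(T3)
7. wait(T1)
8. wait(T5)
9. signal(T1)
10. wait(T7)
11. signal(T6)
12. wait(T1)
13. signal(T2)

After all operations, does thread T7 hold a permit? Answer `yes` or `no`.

Answer: yes

Derivation:
Step 1: wait(T5) -> count=2 queue=[] holders={T5}
Step 2: signal(T5) -> count=3 queue=[] holders={none}
Step 3: wait(T3) -> count=2 queue=[] holders={T3}
Step 4: wait(T6) -> count=1 queue=[] holders={T3,T6}
Step 5: wait(T2) -> count=0 queue=[] holders={T2,T3,T6}
Step 6: signal(T3) -> count=1 queue=[] holders={T2,T6}
Step 7: wait(T1) -> count=0 queue=[] holders={T1,T2,T6}
Step 8: wait(T5) -> count=0 queue=[T5] holders={T1,T2,T6}
Step 9: signal(T1) -> count=0 queue=[] holders={T2,T5,T6}
Step 10: wait(T7) -> count=0 queue=[T7] holders={T2,T5,T6}
Step 11: signal(T6) -> count=0 queue=[] holders={T2,T5,T7}
Step 12: wait(T1) -> count=0 queue=[T1] holders={T2,T5,T7}
Step 13: signal(T2) -> count=0 queue=[] holders={T1,T5,T7}
Final holders: {T1,T5,T7} -> T7 in holders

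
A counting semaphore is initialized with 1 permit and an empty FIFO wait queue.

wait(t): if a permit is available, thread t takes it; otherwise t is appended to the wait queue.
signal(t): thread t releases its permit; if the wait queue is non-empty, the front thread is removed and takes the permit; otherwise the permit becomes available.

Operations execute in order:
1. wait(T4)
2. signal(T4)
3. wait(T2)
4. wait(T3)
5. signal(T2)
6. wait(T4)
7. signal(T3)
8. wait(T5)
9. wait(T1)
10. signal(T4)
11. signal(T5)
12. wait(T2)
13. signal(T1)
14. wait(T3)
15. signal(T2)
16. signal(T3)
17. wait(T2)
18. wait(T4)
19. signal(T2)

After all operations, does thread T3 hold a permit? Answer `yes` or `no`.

Answer: no

Derivation:
Step 1: wait(T4) -> count=0 queue=[] holders={T4}
Step 2: signal(T4) -> count=1 queue=[] holders={none}
Step 3: wait(T2) -> count=0 queue=[] holders={T2}
Step 4: wait(T3) -> count=0 queue=[T3] holders={T2}
Step 5: signal(T2) -> count=0 queue=[] holders={T3}
Step 6: wait(T4) -> count=0 queue=[T4] holders={T3}
Step 7: signal(T3) -> count=0 queue=[] holders={T4}
Step 8: wait(T5) -> count=0 queue=[T5] holders={T4}
Step 9: wait(T1) -> count=0 queue=[T5,T1] holders={T4}
Step 10: signal(T4) -> count=0 queue=[T1] holders={T5}
Step 11: signal(T5) -> count=0 queue=[] holders={T1}
Step 12: wait(T2) -> count=0 queue=[T2] holders={T1}
Step 13: signal(T1) -> count=0 queue=[] holders={T2}
Step 14: wait(T3) -> count=0 queue=[T3] holders={T2}
Step 15: signal(T2) -> count=0 queue=[] holders={T3}
Step 16: signal(T3) -> count=1 queue=[] holders={none}
Step 17: wait(T2) -> count=0 queue=[] holders={T2}
Step 18: wait(T4) -> count=0 queue=[T4] holders={T2}
Step 19: signal(T2) -> count=0 queue=[] holders={T4}
Final holders: {T4} -> T3 not in holders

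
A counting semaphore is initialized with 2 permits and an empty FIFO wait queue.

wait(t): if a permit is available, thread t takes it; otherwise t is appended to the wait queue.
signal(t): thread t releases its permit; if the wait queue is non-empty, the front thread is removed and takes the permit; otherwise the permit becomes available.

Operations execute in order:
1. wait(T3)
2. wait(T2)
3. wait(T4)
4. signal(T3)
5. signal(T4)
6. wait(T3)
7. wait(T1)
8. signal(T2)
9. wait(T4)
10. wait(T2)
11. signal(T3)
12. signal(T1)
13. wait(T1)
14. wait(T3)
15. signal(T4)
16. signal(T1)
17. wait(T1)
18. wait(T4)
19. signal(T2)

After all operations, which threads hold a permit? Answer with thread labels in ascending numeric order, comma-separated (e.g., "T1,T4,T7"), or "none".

Answer: T1,T3

Derivation:
Step 1: wait(T3) -> count=1 queue=[] holders={T3}
Step 2: wait(T2) -> count=0 queue=[] holders={T2,T3}
Step 3: wait(T4) -> count=0 queue=[T4] holders={T2,T3}
Step 4: signal(T3) -> count=0 queue=[] holders={T2,T4}
Step 5: signal(T4) -> count=1 queue=[] holders={T2}
Step 6: wait(T3) -> count=0 queue=[] holders={T2,T3}
Step 7: wait(T1) -> count=0 queue=[T1] holders={T2,T3}
Step 8: signal(T2) -> count=0 queue=[] holders={T1,T3}
Step 9: wait(T4) -> count=0 queue=[T4] holders={T1,T3}
Step 10: wait(T2) -> count=0 queue=[T4,T2] holders={T1,T3}
Step 11: signal(T3) -> count=0 queue=[T2] holders={T1,T4}
Step 12: signal(T1) -> count=0 queue=[] holders={T2,T4}
Step 13: wait(T1) -> count=0 queue=[T1] holders={T2,T4}
Step 14: wait(T3) -> count=0 queue=[T1,T3] holders={T2,T4}
Step 15: signal(T4) -> count=0 queue=[T3] holders={T1,T2}
Step 16: signal(T1) -> count=0 queue=[] holders={T2,T3}
Step 17: wait(T1) -> count=0 queue=[T1] holders={T2,T3}
Step 18: wait(T4) -> count=0 queue=[T1,T4] holders={T2,T3}
Step 19: signal(T2) -> count=0 queue=[T4] holders={T1,T3}
Final holders: T1,T3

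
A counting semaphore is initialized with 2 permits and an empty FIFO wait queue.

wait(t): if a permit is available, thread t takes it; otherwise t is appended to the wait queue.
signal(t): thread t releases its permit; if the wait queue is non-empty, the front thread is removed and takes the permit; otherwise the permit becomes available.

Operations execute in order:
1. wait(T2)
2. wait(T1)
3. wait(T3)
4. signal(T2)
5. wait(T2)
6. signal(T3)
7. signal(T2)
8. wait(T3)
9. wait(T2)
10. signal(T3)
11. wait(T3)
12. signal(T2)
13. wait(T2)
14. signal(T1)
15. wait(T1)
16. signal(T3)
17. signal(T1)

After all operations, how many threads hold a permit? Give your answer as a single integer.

Step 1: wait(T2) -> count=1 queue=[] holders={T2}
Step 2: wait(T1) -> count=0 queue=[] holders={T1,T2}
Step 3: wait(T3) -> count=0 queue=[T3] holders={T1,T2}
Step 4: signal(T2) -> count=0 queue=[] holders={T1,T3}
Step 5: wait(T2) -> count=0 queue=[T2] holders={T1,T3}
Step 6: signal(T3) -> count=0 queue=[] holders={T1,T2}
Step 7: signal(T2) -> count=1 queue=[] holders={T1}
Step 8: wait(T3) -> count=0 queue=[] holders={T1,T3}
Step 9: wait(T2) -> count=0 queue=[T2] holders={T1,T3}
Step 10: signal(T3) -> count=0 queue=[] holders={T1,T2}
Step 11: wait(T3) -> count=0 queue=[T3] holders={T1,T2}
Step 12: signal(T2) -> count=0 queue=[] holders={T1,T3}
Step 13: wait(T2) -> count=0 queue=[T2] holders={T1,T3}
Step 14: signal(T1) -> count=0 queue=[] holders={T2,T3}
Step 15: wait(T1) -> count=0 queue=[T1] holders={T2,T3}
Step 16: signal(T3) -> count=0 queue=[] holders={T1,T2}
Step 17: signal(T1) -> count=1 queue=[] holders={T2}
Final holders: {T2} -> 1 thread(s)

Answer: 1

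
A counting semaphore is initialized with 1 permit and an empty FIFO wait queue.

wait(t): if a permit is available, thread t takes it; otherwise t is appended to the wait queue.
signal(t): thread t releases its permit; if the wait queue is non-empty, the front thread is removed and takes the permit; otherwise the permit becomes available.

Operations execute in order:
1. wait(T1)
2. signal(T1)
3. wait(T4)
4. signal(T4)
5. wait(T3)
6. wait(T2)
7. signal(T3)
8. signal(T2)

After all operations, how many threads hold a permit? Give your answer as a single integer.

Step 1: wait(T1) -> count=0 queue=[] holders={T1}
Step 2: signal(T1) -> count=1 queue=[] holders={none}
Step 3: wait(T4) -> count=0 queue=[] holders={T4}
Step 4: signal(T4) -> count=1 queue=[] holders={none}
Step 5: wait(T3) -> count=0 queue=[] holders={T3}
Step 6: wait(T2) -> count=0 queue=[T2] holders={T3}
Step 7: signal(T3) -> count=0 queue=[] holders={T2}
Step 8: signal(T2) -> count=1 queue=[] holders={none}
Final holders: {none} -> 0 thread(s)

Answer: 0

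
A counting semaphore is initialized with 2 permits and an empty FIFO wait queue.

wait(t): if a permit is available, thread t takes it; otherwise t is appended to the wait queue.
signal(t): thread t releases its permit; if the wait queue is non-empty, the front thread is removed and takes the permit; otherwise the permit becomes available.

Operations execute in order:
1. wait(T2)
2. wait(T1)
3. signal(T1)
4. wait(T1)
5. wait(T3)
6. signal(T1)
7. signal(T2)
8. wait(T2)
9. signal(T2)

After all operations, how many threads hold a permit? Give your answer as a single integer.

Step 1: wait(T2) -> count=1 queue=[] holders={T2}
Step 2: wait(T1) -> count=0 queue=[] holders={T1,T2}
Step 3: signal(T1) -> count=1 queue=[] holders={T2}
Step 4: wait(T1) -> count=0 queue=[] holders={T1,T2}
Step 5: wait(T3) -> count=0 queue=[T3] holders={T1,T2}
Step 6: signal(T1) -> count=0 queue=[] holders={T2,T3}
Step 7: signal(T2) -> count=1 queue=[] holders={T3}
Step 8: wait(T2) -> count=0 queue=[] holders={T2,T3}
Step 9: signal(T2) -> count=1 queue=[] holders={T3}
Final holders: {T3} -> 1 thread(s)

Answer: 1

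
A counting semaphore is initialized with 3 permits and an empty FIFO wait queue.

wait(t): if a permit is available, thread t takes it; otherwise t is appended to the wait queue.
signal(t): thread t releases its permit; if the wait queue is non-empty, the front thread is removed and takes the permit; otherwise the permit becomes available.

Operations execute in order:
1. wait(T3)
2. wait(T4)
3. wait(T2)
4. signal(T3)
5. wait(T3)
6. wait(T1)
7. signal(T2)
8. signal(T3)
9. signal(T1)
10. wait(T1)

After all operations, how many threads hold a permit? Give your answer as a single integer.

Step 1: wait(T3) -> count=2 queue=[] holders={T3}
Step 2: wait(T4) -> count=1 queue=[] holders={T3,T4}
Step 3: wait(T2) -> count=0 queue=[] holders={T2,T3,T4}
Step 4: signal(T3) -> count=1 queue=[] holders={T2,T4}
Step 5: wait(T3) -> count=0 queue=[] holders={T2,T3,T4}
Step 6: wait(T1) -> count=0 queue=[T1] holders={T2,T3,T4}
Step 7: signal(T2) -> count=0 queue=[] holders={T1,T3,T4}
Step 8: signal(T3) -> count=1 queue=[] holders={T1,T4}
Step 9: signal(T1) -> count=2 queue=[] holders={T4}
Step 10: wait(T1) -> count=1 queue=[] holders={T1,T4}
Final holders: {T1,T4} -> 2 thread(s)

Answer: 2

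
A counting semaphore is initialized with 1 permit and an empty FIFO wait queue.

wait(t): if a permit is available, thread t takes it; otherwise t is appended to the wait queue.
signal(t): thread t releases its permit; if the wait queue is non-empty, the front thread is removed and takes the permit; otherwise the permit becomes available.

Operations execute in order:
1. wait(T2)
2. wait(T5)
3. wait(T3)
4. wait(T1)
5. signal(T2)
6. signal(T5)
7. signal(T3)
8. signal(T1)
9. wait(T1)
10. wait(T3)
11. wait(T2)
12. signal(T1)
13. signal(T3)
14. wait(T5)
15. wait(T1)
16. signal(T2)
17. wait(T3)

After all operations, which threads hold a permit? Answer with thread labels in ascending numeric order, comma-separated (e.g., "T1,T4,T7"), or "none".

Answer: T5

Derivation:
Step 1: wait(T2) -> count=0 queue=[] holders={T2}
Step 2: wait(T5) -> count=0 queue=[T5] holders={T2}
Step 3: wait(T3) -> count=0 queue=[T5,T3] holders={T2}
Step 4: wait(T1) -> count=0 queue=[T5,T3,T1] holders={T2}
Step 5: signal(T2) -> count=0 queue=[T3,T1] holders={T5}
Step 6: signal(T5) -> count=0 queue=[T1] holders={T3}
Step 7: signal(T3) -> count=0 queue=[] holders={T1}
Step 8: signal(T1) -> count=1 queue=[] holders={none}
Step 9: wait(T1) -> count=0 queue=[] holders={T1}
Step 10: wait(T3) -> count=0 queue=[T3] holders={T1}
Step 11: wait(T2) -> count=0 queue=[T3,T2] holders={T1}
Step 12: signal(T1) -> count=0 queue=[T2] holders={T3}
Step 13: signal(T3) -> count=0 queue=[] holders={T2}
Step 14: wait(T5) -> count=0 queue=[T5] holders={T2}
Step 15: wait(T1) -> count=0 queue=[T5,T1] holders={T2}
Step 16: signal(T2) -> count=0 queue=[T1] holders={T5}
Step 17: wait(T3) -> count=0 queue=[T1,T3] holders={T5}
Final holders: T5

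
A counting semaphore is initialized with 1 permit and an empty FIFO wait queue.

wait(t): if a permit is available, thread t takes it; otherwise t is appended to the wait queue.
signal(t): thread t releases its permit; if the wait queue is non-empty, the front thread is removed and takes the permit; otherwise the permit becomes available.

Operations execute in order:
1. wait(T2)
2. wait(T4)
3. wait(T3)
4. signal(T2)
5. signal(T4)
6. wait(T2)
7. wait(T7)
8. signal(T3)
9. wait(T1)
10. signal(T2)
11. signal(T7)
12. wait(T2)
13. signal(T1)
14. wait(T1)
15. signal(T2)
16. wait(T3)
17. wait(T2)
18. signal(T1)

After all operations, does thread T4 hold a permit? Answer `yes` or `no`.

Step 1: wait(T2) -> count=0 queue=[] holders={T2}
Step 2: wait(T4) -> count=0 queue=[T4] holders={T2}
Step 3: wait(T3) -> count=0 queue=[T4,T3] holders={T2}
Step 4: signal(T2) -> count=0 queue=[T3] holders={T4}
Step 5: signal(T4) -> count=0 queue=[] holders={T3}
Step 6: wait(T2) -> count=0 queue=[T2] holders={T3}
Step 7: wait(T7) -> count=0 queue=[T2,T7] holders={T3}
Step 8: signal(T3) -> count=0 queue=[T7] holders={T2}
Step 9: wait(T1) -> count=0 queue=[T7,T1] holders={T2}
Step 10: signal(T2) -> count=0 queue=[T1] holders={T7}
Step 11: signal(T7) -> count=0 queue=[] holders={T1}
Step 12: wait(T2) -> count=0 queue=[T2] holders={T1}
Step 13: signal(T1) -> count=0 queue=[] holders={T2}
Step 14: wait(T1) -> count=0 queue=[T1] holders={T2}
Step 15: signal(T2) -> count=0 queue=[] holders={T1}
Step 16: wait(T3) -> count=0 queue=[T3] holders={T1}
Step 17: wait(T2) -> count=0 queue=[T3,T2] holders={T1}
Step 18: signal(T1) -> count=0 queue=[T2] holders={T3}
Final holders: {T3} -> T4 not in holders

Answer: no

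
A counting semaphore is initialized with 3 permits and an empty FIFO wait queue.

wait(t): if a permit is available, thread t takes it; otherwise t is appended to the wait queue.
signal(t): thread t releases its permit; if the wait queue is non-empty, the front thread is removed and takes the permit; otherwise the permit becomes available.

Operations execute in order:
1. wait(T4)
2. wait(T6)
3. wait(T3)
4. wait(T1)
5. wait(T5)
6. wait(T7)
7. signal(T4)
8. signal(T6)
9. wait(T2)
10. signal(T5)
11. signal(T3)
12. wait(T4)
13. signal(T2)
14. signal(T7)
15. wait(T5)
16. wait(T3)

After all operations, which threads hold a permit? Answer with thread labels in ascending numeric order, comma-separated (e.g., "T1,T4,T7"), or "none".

Answer: T1,T4,T5

Derivation:
Step 1: wait(T4) -> count=2 queue=[] holders={T4}
Step 2: wait(T6) -> count=1 queue=[] holders={T4,T6}
Step 3: wait(T3) -> count=0 queue=[] holders={T3,T4,T6}
Step 4: wait(T1) -> count=0 queue=[T1] holders={T3,T4,T6}
Step 5: wait(T5) -> count=0 queue=[T1,T5] holders={T3,T4,T6}
Step 6: wait(T7) -> count=0 queue=[T1,T5,T7] holders={T3,T4,T6}
Step 7: signal(T4) -> count=0 queue=[T5,T7] holders={T1,T3,T6}
Step 8: signal(T6) -> count=0 queue=[T7] holders={T1,T3,T5}
Step 9: wait(T2) -> count=0 queue=[T7,T2] holders={T1,T3,T5}
Step 10: signal(T5) -> count=0 queue=[T2] holders={T1,T3,T7}
Step 11: signal(T3) -> count=0 queue=[] holders={T1,T2,T7}
Step 12: wait(T4) -> count=0 queue=[T4] holders={T1,T2,T7}
Step 13: signal(T2) -> count=0 queue=[] holders={T1,T4,T7}
Step 14: signal(T7) -> count=1 queue=[] holders={T1,T4}
Step 15: wait(T5) -> count=0 queue=[] holders={T1,T4,T5}
Step 16: wait(T3) -> count=0 queue=[T3] holders={T1,T4,T5}
Final holders: T1,T4,T5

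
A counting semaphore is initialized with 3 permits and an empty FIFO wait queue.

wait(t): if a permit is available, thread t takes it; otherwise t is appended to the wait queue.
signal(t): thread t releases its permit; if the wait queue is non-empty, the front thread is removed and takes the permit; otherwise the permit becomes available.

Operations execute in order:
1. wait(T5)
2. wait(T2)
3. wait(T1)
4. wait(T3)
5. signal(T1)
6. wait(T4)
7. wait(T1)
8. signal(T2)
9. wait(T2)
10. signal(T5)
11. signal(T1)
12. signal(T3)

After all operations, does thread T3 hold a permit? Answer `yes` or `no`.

Step 1: wait(T5) -> count=2 queue=[] holders={T5}
Step 2: wait(T2) -> count=1 queue=[] holders={T2,T5}
Step 3: wait(T1) -> count=0 queue=[] holders={T1,T2,T5}
Step 4: wait(T3) -> count=0 queue=[T3] holders={T1,T2,T5}
Step 5: signal(T1) -> count=0 queue=[] holders={T2,T3,T5}
Step 6: wait(T4) -> count=0 queue=[T4] holders={T2,T3,T5}
Step 7: wait(T1) -> count=0 queue=[T4,T1] holders={T2,T3,T5}
Step 8: signal(T2) -> count=0 queue=[T1] holders={T3,T4,T5}
Step 9: wait(T2) -> count=0 queue=[T1,T2] holders={T3,T4,T5}
Step 10: signal(T5) -> count=0 queue=[T2] holders={T1,T3,T4}
Step 11: signal(T1) -> count=0 queue=[] holders={T2,T3,T4}
Step 12: signal(T3) -> count=1 queue=[] holders={T2,T4}
Final holders: {T2,T4} -> T3 not in holders

Answer: no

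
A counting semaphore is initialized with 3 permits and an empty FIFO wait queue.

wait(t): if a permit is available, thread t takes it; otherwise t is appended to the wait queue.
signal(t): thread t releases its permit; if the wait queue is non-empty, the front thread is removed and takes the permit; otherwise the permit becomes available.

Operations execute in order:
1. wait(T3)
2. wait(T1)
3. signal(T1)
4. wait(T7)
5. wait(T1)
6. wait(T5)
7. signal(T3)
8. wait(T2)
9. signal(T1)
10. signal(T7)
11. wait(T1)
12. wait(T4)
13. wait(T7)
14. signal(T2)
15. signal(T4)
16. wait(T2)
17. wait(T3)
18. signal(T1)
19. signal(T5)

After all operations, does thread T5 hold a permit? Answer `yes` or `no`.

Answer: no

Derivation:
Step 1: wait(T3) -> count=2 queue=[] holders={T3}
Step 2: wait(T1) -> count=1 queue=[] holders={T1,T3}
Step 3: signal(T1) -> count=2 queue=[] holders={T3}
Step 4: wait(T7) -> count=1 queue=[] holders={T3,T7}
Step 5: wait(T1) -> count=0 queue=[] holders={T1,T3,T7}
Step 6: wait(T5) -> count=0 queue=[T5] holders={T1,T3,T7}
Step 7: signal(T3) -> count=0 queue=[] holders={T1,T5,T7}
Step 8: wait(T2) -> count=0 queue=[T2] holders={T1,T5,T7}
Step 9: signal(T1) -> count=0 queue=[] holders={T2,T5,T7}
Step 10: signal(T7) -> count=1 queue=[] holders={T2,T5}
Step 11: wait(T1) -> count=0 queue=[] holders={T1,T2,T5}
Step 12: wait(T4) -> count=0 queue=[T4] holders={T1,T2,T5}
Step 13: wait(T7) -> count=0 queue=[T4,T7] holders={T1,T2,T5}
Step 14: signal(T2) -> count=0 queue=[T7] holders={T1,T4,T5}
Step 15: signal(T4) -> count=0 queue=[] holders={T1,T5,T7}
Step 16: wait(T2) -> count=0 queue=[T2] holders={T1,T5,T7}
Step 17: wait(T3) -> count=0 queue=[T2,T3] holders={T1,T5,T7}
Step 18: signal(T1) -> count=0 queue=[T3] holders={T2,T5,T7}
Step 19: signal(T5) -> count=0 queue=[] holders={T2,T3,T7}
Final holders: {T2,T3,T7} -> T5 not in holders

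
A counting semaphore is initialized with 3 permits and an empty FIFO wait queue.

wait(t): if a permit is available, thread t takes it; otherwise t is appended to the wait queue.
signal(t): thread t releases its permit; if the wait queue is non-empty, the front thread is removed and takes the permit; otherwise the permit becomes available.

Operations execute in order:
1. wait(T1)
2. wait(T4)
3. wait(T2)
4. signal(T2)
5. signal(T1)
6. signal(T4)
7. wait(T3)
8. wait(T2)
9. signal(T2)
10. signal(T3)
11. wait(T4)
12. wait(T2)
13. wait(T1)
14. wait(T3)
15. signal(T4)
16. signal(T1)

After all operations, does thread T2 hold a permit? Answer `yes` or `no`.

Step 1: wait(T1) -> count=2 queue=[] holders={T1}
Step 2: wait(T4) -> count=1 queue=[] holders={T1,T4}
Step 3: wait(T2) -> count=0 queue=[] holders={T1,T2,T4}
Step 4: signal(T2) -> count=1 queue=[] holders={T1,T4}
Step 5: signal(T1) -> count=2 queue=[] holders={T4}
Step 6: signal(T4) -> count=3 queue=[] holders={none}
Step 7: wait(T3) -> count=2 queue=[] holders={T3}
Step 8: wait(T2) -> count=1 queue=[] holders={T2,T3}
Step 9: signal(T2) -> count=2 queue=[] holders={T3}
Step 10: signal(T3) -> count=3 queue=[] holders={none}
Step 11: wait(T4) -> count=2 queue=[] holders={T4}
Step 12: wait(T2) -> count=1 queue=[] holders={T2,T4}
Step 13: wait(T1) -> count=0 queue=[] holders={T1,T2,T4}
Step 14: wait(T3) -> count=0 queue=[T3] holders={T1,T2,T4}
Step 15: signal(T4) -> count=0 queue=[] holders={T1,T2,T3}
Step 16: signal(T1) -> count=1 queue=[] holders={T2,T3}
Final holders: {T2,T3} -> T2 in holders

Answer: yes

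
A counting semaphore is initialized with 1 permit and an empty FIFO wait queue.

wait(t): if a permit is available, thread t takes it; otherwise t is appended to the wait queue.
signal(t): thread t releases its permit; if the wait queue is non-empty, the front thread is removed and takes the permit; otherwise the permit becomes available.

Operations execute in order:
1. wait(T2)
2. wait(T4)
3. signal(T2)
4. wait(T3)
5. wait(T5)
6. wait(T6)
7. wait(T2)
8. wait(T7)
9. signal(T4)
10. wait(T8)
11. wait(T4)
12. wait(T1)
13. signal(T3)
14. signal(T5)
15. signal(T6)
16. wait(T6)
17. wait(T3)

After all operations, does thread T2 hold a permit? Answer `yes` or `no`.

Answer: yes

Derivation:
Step 1: wait(T2) -> count=0 queue=[] holders={T2}
Step 2: wait(T4) -> count=0 queue=[T4] holders={T2}
Step 3: signal(T2) -> count=0 queue=[] holders={T4}
Step 4: wait(T3) -> count=0 queue=[T3] holders={T4}
Step 5: wait(T5) -> count=0 queue=[T3,T5] holders={T4}
Step 6: wait(T6) -> count=0 queue=[T3,T5,T6] holders={T4}
Step 7: wait(T2) -> count=0 queue=[T3,T5,T6,T2] holders={T4}
Step 8: wait(T7) -> count=0 queue=[T3,T5,T6,T2,T7] holders={T4}
Step 9: signal(T4) -> count=0 queue=[T5,T6,T2,T7] holders={T3}
Step 10: wait(T8) -> count=0 queue=[T5,T6,T2,T7,T8] holders={T3}
Step 11: wait(T4) -> count=0 queue=[T5,T6,T2,T7,T8,T4] holders={T3}
Step 12: wait(T1) -> count=0 queue=[T5,T6,T2,T7,T8,T4,T1] holders={T3}
Step 13: signal(T3) -> count=0 queue=[T6,T2,T7,T8,T4,T1] holders={T5}
Step 14: signal(T5) -> count=0 queue=[T2,T7,T8,T4,T1] holders={T6}
Step 15: signal(T6) -> count=0 queue=[T7,T8,T4,T1] holders={T2}
Step 16: wait(T6) -> count=0 queue=[T7,T8,T4,T1,T6] holders={T2}
Step 17: wait(T3) -> count=0 queue=[T7,T8,T4,T1,T6,T3] holders={T2}
Final holders: {T2} -> T2 in holders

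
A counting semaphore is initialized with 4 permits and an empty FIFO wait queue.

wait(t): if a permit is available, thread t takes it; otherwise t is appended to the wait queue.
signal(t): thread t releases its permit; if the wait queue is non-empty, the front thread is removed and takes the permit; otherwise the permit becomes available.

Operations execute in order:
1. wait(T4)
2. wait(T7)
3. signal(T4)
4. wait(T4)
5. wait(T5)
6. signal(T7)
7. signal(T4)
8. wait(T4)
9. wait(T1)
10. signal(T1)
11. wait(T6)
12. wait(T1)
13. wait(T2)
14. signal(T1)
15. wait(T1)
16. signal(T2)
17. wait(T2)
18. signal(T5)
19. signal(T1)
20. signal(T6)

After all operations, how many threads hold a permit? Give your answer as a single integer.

Step 1: wait(T4) -> count=3 queue=[] holders={T4}
Step 2: wait(T7) -> count=2 queue=[] holders={T4,T7}
Step 3: signal(T4) -> count=3 queue=[] holders={T7}
Step 4: wait(T4) -> count=2 queue=[] holders={T4,T7}
Step 5: wait(T5) -> count=1 queue=[] holders={T4,T5,T7}
Step 6: signal(T7) -> count=2 queue=[] holders={T4,T5}
Step 7: signal(T4) -> count=3 queue=[] holders={T5}
Step 8: wait(T4) -> count=2 queue=[] holders={T4,T5}
Step 9: wait(T1) -> count=1 queue=[] holders={T1,T4,T5}
Step 10: signal(T1) -> count=2 queue=[] holders={T4,T5}
Step 11: wait(T6) -> count=1 queue=[] holders={T4,T5,T6}
Step 12: wait(T1) -> count=0 queue=[] holders={T1,T4,T5,T6}
Step 13: wait(T2) -> count=0 queue=[T2] holders={T1,T4,T5,T6}
Step 14: signal(T1) -> count=0 queue=[] holders={T2,T4,T5,T6}
Step 15: wait(T1) -> count=0 queue=[T1] holders={T2,T4,T5,T6}
Step 16: signal(T2) -> count=0 queue=[] holders={T1,T4,T5,T6}
Step 17: wait(T2) -> count=0 queue=[T2] holders={T1,T4,T5,T6}
Step 18: signal(T5) -> count=0 queue=[] holders={T1,T2,T4,T6}
Step 19: signal(T1) -> count=1 queue=[] holders={T2,T4,T6}
Step 20: signal(T6) -> count=2 queue=[] holders={T2,T4}
Final holders: {T2,T4} -> 2 thread(s)

Answer: 2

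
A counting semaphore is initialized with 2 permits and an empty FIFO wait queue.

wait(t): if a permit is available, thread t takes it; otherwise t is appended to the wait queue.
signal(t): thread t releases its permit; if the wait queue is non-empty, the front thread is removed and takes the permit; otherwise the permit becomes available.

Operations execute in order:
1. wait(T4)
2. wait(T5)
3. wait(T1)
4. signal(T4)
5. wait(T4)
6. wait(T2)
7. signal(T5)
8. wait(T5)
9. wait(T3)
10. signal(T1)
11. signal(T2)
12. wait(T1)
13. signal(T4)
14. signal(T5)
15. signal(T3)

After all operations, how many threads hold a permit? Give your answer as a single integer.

Answer: 1

Derivation:
Step 1: wait(T4) -> count=1 queue=[] holders={T4}
Step 2: wait(T5) -> count=0 queue=[] holders={T4,T5}
Step 3: wait(T1) -> count=0 queue=[T1] holders={T4,T5}
Step 4: signal(T4) -> count=0 queue=[] holders={T1,T5}
Step 5: wait(T4) -> count=0 queue=[T4] holders={T1,T5}
Step 6: wait(T2) -> count=0 queue=[T4,T2] holders={T1,T5}
Step 7: signal(T5) -> count=0 queue=[T2] holders={T1,T4}
Step 8: wait(T5) -> count=0 queue=[T2,T5] holders={T1,T4}
Step 9: wait(T3) -> count=0 queue=[T2,T5,T3] holders={T1,T4}
Step 10: signal(T1) -> count=0 queue=[T5,T3] holders={T2,T4}
Step 11: signal(T2) -> count=0 queue=[T3] holders={T4,T5}
Step 12: wait(T1) -> count=0 queue=[T3,T1] holders={T4,T5}
Step 13: signal(T4) -> count=0 queue=[T1] holders={T3,T5}
Step 14: signal(T5) -> count=0 queue=[] holders={T1,T3}
Step 15: signal(T3) -> count=1 queue=[] holders={T1}
Final holders: {T1} -> 1 thread(s)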